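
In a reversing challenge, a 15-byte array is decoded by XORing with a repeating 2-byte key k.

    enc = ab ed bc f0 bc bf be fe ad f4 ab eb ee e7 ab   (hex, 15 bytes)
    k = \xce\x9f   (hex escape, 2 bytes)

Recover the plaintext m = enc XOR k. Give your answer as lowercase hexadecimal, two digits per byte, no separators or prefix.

The 2-byte key repeats, so the effective keystream is ce 9f ce 9f ce 9f ce 9f ce 9f ce 9f ce 9f ce.
byte 0: 10101011 xor 11001110 = 01100101
byte 1: 11101101 xor 10011111 = 01110010
byte 2: 10111100 xor 11001110 = 01110010
byte 3: 11110000 xor 10011111 = 01101111
byte 4: 10111100 xor 11001110 = 01110010
byte 5: 10111111 xor 10011111 = 00100000
byte 6: 10111110 xor 11001110 = 01110000
byte 7: 11111110 xor 10011111 = 01100001
byte 8: 10101101 xor 11001110 = 01100011
byte 9: 11110100 xor 10011111 = 01101011
byte 10: 10101011 xor 11001110 = 01100101
byte 11: 11101011 xor 10011111 = 01110100
byte 12: 11101110 xor 11001110 = 00100000
byte 13: 11100111 xor 10011111 = 01111000
byte 14: 10101011 xor 11001110 = 01100101

6572726f72207061636b6574207865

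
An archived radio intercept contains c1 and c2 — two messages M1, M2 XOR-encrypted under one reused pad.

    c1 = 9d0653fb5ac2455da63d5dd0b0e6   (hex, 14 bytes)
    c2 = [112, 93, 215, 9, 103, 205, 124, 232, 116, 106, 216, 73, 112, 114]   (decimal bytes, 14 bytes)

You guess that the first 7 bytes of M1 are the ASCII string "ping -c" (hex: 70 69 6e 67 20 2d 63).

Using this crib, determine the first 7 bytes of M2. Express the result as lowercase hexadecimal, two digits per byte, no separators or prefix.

9d32ea951d225a

First, c1 ⊕ c2 = (M1 ⊕ K) ⊕ (M2 ⊕ K) = M1 ⊕ M2, so the key drops out. Then M2 = (M1 ⊕ M2) ⊕ M1 over the first 7 bytes.
byte 0: (9d XOR 70) XOR 70 = ed XOR 70 = 9d
byte 1: (06 XOR 5d) XOR 69 = 5b XOR 69 = 32
byte 2: (53 XOR d7) XOR 6e = 84 XOR 6e = ea
byte 3: (fb XOR 09) XOR 67 = f2 XOR 67 = 95
byte 4: (5a XOR 67) XOR 20 = 3d XOR 20 = 1d
byte 5: (c2 XOR cd) XOR 2d = 0f XOR 2d = 22
byte 6: (45 XOR 7c) XOR 63 = 39 XOR 63 = 5a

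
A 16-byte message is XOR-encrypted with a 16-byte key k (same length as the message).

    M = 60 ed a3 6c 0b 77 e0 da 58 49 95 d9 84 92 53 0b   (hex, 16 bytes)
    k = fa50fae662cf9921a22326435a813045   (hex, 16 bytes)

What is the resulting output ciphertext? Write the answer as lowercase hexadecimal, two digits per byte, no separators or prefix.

9abd598a69b879fbfa6ab39ade13634e

byte 0:  96 ⊕ 250 = 154
byte 1: 237 ⊕  80 = 189
byte 2: 163 ⊕ 250 =  89
byte 3: 108 ⊕ 230 = 138
byte 4:  11 ⊕  98 = 105
byte 5: 119 ⊕ 207 = 184
byte 6: 224 ⊕ 153 = 121
byte 7: 218 ⊕  33 = 251
byte 8:  88 ⊕ 162 = 250
byte 9:  73 ⊕  35 = 106
byte 10: 149 ⊕  38 = 179
byte 11: 217 ⊕  67 = 154
byte 12: 132 ⊕  90 = 222
byte 13: 146 ⊕ 129 =  19
byte 14:  83 ⊕  48 =  99
byte 15:  11 ⊕  69 =  78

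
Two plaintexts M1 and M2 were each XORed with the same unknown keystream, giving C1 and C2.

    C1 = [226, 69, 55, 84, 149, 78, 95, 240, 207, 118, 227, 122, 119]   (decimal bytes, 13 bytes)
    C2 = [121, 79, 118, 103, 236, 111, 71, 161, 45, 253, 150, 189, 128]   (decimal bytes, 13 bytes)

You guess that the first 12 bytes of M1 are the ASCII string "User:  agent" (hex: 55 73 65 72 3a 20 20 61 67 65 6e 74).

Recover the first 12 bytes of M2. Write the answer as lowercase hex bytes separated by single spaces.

ce 79 24 41 43 01 38 30 85 ee 1b b3

First, C1 ⊕ C2 = (M1 ⊕ K) ⊕ (M2 ⊕ K) = M1 ⊕ M2, so the key drops out. Then M2 = (M1 ⊕ M2) ⊕ M1 over the first 12 bytes.
byte 0: (e2 ⊕ 79) ⊕ 55 = 9b ⊕ 55 = ce
byte 1: (45 ⊕ 4f) ⊕ 73 = 0a ⊕ 73 = 79
byte 2: (37 ⊕ 76) ⊕ 65 = 41 ⊕ 65 = 24
byte 3: (54 ⊕ 67) ⊕ 72 = 33 ⊕ 72 = 41
byte 4: (95 ⊕ ec) ⊕ 3a = 79 ⊕ 3a = 43
byte 5: (4e ⊕ 6f) ⊕ 20 = 21 ⊕ 20 = 01
byte 6: (5f ⊕ 47) ⊕ 20 = 18 ⊕ 20 = 38
byte 7: (f0 ⊕ a1) ⊕ 61 = 51 ⊕ 61 = 30
byte 8: (cf ⊕ 2d) ⊕ 67 = e2 ⊕ 67 = 85
byte 9: (76 ⊕ fd) ⊕ 65 = 8b ⊕ 65 = ee
byte 10: (e3 ⊕ 96) ⊕ 6e = 75 ⊕ 6e = 1b
byte 11: (7a ⊕ bd) ⊕ 74 = c7 ⊕ 74 = b3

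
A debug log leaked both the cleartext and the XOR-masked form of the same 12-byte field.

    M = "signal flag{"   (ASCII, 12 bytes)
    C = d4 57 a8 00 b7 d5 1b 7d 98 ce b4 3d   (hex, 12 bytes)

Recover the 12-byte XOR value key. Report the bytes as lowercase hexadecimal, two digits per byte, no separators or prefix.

Since C = M ⊕ key, XORing both sides with M gives key = M ⊕ C.
byte 0: 115 XOR 212 = 167
byte 1: 105 XOR  87 =  62
byte 2: 103 XOR 168 = 207
byte 3: 110 XOR   0 = 110
byte 4:  97 XOR 183 = 214
byte 5: 108 XOR 213 = 185
byte 6:  32 XOR  27 =  59
byte 7: 102 XOR 125 =  27
byte 8: 108 XOR 152 = 244
byte 9:  97 XOR 206 = 175
byte 10: 103 XOR 180 = 211
byte 11: 123 XOR  61 =  70

a73ecf6ed6b93b1bf4afd346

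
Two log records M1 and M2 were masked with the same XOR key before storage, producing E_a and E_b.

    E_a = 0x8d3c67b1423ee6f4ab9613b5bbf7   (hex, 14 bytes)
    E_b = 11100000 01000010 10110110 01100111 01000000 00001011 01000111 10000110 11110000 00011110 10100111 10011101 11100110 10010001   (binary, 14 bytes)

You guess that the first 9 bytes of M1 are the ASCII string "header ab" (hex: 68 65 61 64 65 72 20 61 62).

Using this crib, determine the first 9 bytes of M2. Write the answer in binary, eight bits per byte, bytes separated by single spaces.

First, E_a ⊕ E_b = (M1 ⊕ K) ⊕ (M2 ⊕ K) = M1 ⊕ M2, so the key drops out. Then M2 = (M1 ⊕ M2) ⊕ M1 over the first 9 bytes.
byte 0: (8d ⊕ e0) ⊕ 68 = 6d ⊕ 68 = 05
byte 1: (3c ⊕ 42) ⊕ 65 = 7e ⊕ 65 = 1b
byte 2: (67 ⊕ b6) ⊕ 61 = d1 ⊕ 61 = b0
byte 3: (b1 ⊕ 67) ⊕ 64 = d6 ⊕ 64 = b2
byte 4: (42 ⊕ 40) ⊕ 65 = 02 ⊕ 65 = 67
byte 5: (3e ⊕ 0b) ⊕ 72 = 35 ⊕ 72 = 47
byte 6: (e6 ⊕ 47) ⊕ 20 = a1 ⊕ 20 = 81
byte 7: (f4 ⊕ 86) ⊕ 61 = 72 ⊕ 61 = 13
byte 8: (ab ⊕ f0) ⊕ 62 = 5b ⊕ 62 = 39

00000101 00011011 10110000 10110010 01100111 01000111 10000001 00010011 00111001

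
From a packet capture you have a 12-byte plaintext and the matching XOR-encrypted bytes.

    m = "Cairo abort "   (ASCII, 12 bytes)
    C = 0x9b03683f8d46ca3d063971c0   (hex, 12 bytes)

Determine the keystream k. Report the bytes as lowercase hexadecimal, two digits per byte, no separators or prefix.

Since C = m ⊕ k, XORing both sides with m gives k = m ⊕ C.
43 ⊕ 9b = d8
61 ⊕ 03 = 62
69 ⊕ 68 = 01
72 ⊕ 3f = 4d
6f ⊕ 8d = e2
20 ⊕ 46 = 66
61 ⊕ ca = ab
62 ⊕ 3d = 5f
6f ⊕ 06 = 69
72 ⊕ 39 = 4b
74 ⊕ 71 = 05
20 ⊕ c0 = e0

d862014de266ab5f694b05e0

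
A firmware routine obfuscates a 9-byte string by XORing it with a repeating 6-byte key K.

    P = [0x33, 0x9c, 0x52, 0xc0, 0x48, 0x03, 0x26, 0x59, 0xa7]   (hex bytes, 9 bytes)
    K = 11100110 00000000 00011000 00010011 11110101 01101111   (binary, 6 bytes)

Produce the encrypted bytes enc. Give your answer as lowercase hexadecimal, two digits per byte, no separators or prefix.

d59c4ad3bd6cc059bf

The 6-byte key repeats, so the effective keystream is e6 00 18 13 f5 6f e6 00 18.
byte 0: 33 ^ e6 = d5
byte 1: 9c ^ 00 = 9c
byte 2: 52 ^ 18 = 4a
byte 3: c0 ^ 13 = d3
byte 4: 48 ^ f5 = bd
byte 5: 03 ^ 6f = 6c
byte 6: 26 ^ e6 = c0
byte 7: 59 ^ 00 = 59
byte 8: a7 ^ 18 = bf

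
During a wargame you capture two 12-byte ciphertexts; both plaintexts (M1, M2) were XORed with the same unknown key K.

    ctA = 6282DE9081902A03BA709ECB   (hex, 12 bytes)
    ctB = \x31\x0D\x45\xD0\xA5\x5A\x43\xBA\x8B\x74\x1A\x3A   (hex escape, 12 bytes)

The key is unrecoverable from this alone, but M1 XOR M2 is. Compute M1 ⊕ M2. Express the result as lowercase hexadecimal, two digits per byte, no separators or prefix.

538f9b4024ca69b9310484f1

ctA ⊕ ctB = (M1 ⊕ K) ⊕ (M2 ⊕ K) = M1 ⊕ M2 — the shared key cancels under XOR.
62 xor 31 = 53
82 xor 0d = 8f
de xor 45 = 9b
90 xor d0 = 40
81 xor a5 = 24
90 xor 5a = ca
2a xor 43 = 69
03 xor ba = b9
ba xor 8b = 31
70 xor 74 = 04
9e xor 1a = 84
cb xor 3a = f1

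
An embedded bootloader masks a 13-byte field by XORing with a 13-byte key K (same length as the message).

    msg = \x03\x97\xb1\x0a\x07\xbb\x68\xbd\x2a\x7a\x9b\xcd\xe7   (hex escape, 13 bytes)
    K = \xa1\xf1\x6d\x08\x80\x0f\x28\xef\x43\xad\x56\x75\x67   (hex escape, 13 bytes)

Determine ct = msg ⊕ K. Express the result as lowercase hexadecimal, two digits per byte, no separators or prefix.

00000011 XOR 10100001 = 10100010
10010111 XOR 11110001 = 01100110
10110001 XOR 01101101 = 11011100
00001010 XOR 00001000 = 00000010
00000111 XOR 10000000 = 10000111
10111011 XOR 00001111 = 10110100
01101000 XOR 00101000 = 01000000
10111101 XOR 11101111 = 01010010
00101010 XOR 01000011 = 01101001
01111010 XOR 10101101 = 11010111
10011011 XOR 01010110 = 11001101
11001101 XOR 01110101 = 10111000
11100111 XOR 01100111 = 10000000

a266dc0287b4405269d7cdb880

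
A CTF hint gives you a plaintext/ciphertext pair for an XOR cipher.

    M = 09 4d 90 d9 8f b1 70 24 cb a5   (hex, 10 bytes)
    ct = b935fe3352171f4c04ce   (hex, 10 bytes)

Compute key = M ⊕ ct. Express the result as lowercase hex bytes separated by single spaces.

b0 78 6e ea dd a6 6f 68 cf 6b

Since ct = M ⊕ key, XORing both sides with M gives key = M ⊕ ct.
  9 ^ 185 = 176
 77 ^  53 = 120
144 ^ 254 = 110
217 ^  51 = 234
143 ^  82 = 221
177 ^  23 = 166
112 ^  31 = 111
 36 ^  76 = 104
203 ^   4 = 207
165 ^ 206 = 107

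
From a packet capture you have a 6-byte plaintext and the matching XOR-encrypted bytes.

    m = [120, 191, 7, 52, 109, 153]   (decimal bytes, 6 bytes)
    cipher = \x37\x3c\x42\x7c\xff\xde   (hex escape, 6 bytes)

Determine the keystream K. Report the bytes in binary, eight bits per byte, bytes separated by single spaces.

01001111 10000011 01000101 01001000 10010010 01000111

Since cipher = m ⊕ K, XORing both sides with m gives K = m ⊕ cipher.
78 ⊕ 37 = 4f
bf ⊕ 3c = 83
07 ⊕ 42 = 45
34 ⊕ 7c = 48
6d ⊕ ff = 92
99 ⊕ de = 47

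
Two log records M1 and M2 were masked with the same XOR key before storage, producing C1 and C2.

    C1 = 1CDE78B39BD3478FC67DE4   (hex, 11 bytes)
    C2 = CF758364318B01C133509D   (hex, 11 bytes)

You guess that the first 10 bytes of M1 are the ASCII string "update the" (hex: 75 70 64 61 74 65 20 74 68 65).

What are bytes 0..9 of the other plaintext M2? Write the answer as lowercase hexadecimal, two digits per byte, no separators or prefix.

a6db9fb6de3d663a9d48

First, C1 ⊕ C2 = (M1 ⊕ K) ⊕ (M2 ⊕ K) = M1 ⊕ M2, so the key drops out. Then M2 = (M1 ⊕ M2) ⊕ M1 over the first 10 bytes.
byte 0: (1c xor cf) xor 75 = d3 xor 75 = a6
byte 1: (de xor 75) xor 70 = ab xor 70 = db
byte 2: (78 xor 83) xor 64 = fb xor 64 = 9f
byte 3: (b3 xor 64) xor 61 = d7 xor 61 = b6
byte 4: (9b xor 31) xor 74 = aa xor 74 = de
byte 5: (d3 xor 8b) xor 65 = 58 xor 65 = 3d
byte 6: (47 xor 01) xor 20 = 46 xor 20 = 66
byte 7: (8f xor c1) xor 74 = 4e xor 74 = 3a
byte 8: (c6 xor 33) xor 68 = f5 xor 68 = 9d
byte 9: (7d xor 50) xor 65 = 2d xor 65 = 48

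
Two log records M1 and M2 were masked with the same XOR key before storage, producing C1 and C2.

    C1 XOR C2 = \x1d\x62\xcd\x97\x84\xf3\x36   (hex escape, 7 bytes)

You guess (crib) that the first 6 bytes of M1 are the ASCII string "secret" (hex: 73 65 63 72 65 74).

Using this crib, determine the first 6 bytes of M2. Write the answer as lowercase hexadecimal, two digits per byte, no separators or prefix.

6e07aee5e187

Since C1 ⊕ C2 = M1 ⊕ M2, XORing with the guessed M1 bytes yields the corresponding M2 bytes: M2 = (C1 ⊕ C2) ⊕ M1.
 29 ⊕ 115 = 110
 98 ⊕ 101 =   7
205 ⊕  99 = 174
151 ⊕ 114 = 229
132 ⊕ 101 = 225
243 ⊕ 116 = 135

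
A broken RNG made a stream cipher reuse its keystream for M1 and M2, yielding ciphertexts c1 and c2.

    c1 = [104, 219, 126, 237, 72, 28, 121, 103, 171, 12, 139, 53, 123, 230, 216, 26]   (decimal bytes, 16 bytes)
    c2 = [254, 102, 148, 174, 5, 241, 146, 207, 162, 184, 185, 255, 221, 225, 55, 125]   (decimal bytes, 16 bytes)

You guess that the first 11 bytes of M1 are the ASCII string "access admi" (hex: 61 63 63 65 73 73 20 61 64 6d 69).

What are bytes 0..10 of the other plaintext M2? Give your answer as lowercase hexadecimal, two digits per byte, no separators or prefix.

f7de89263e9ecbc96dd95b

First, c1 ⊕ c2 = (M1 ⊕ K) ⊕ (M2 ⊕ K) = M1 ⊕ M2, so the key drops out. Then M2 = (M1 ⊕ M2) ⊕ M1 over the first 11 bytes.
byte 0: (68 xor fe) xor 61 = 96 xor 61 = f7
byte 1: (db xor 66) xor 63 = bd xor 63 = de
byte 2: (7e xor 94) xor 63 = ea xor 63 = 89
byte 3: (ed xor ae) xor 65 = 43 xor 65 = 26
byte 4: (48 xor 05) xor 73 = 4d xor 73 = 3e
byte 5: (1c xor f1) xor 73 = ed xor 73 = 9e
byte 6: (79 xor 92) xor 20 = eb xor 20 = cb
byte 7: (67 xor cf) xor 61 = a8 xor 61 = c9
byte 8: (ab xor a2) xor 64 = 09 xor 64 = 6d
byte 9: (0c xor b8) xor 6d = b4 xor 6d = d9
byte 10: (8b xor b9) xor 69 = 32 xor 69 = 5b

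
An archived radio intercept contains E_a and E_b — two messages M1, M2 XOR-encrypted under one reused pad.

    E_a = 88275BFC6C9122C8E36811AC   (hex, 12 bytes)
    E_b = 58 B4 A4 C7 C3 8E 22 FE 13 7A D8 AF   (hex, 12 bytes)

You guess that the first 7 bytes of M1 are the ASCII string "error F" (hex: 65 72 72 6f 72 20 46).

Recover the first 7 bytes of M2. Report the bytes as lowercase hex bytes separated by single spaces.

First, E_a ⊕ E_b = (M1 ⊕ K) ⊕ (M2 ⊕ K) = M1 ⊕ M2, so the key drops out. Then M2 = (M1 ⊕ M2) ⊕ M1 over the first 7 bytes.
byte 0: (88 xor 58) xor 65 = d0 xor 65 = b5
byte 1: (27 xor b4) xor 72 = 93 xor 72 = e1
byte 2: (5b xor a4) xor 72 = ff xor 72 = 8d
byte 3: (fc xor c7) xor 6f = 3b xor 6f = 54
byte 4: (6c xor c3) xor 72 = af xor 72 = dd
byte 5: (91 xor 8e) xor 20 = 1f xor 20 = 3f
byte 6: (22 xor 22) xor 46 = 00 xor 46 = 46

b5 e1 8d 54 dd 3f 46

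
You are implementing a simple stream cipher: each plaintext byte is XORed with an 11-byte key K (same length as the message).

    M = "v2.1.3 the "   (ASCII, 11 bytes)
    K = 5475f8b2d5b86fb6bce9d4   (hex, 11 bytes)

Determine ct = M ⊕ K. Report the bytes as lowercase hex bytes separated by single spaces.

22 47 d6 83 fb 8b 4f c2 d4 8c f4

XOR is its own inverse, so applying the key byte-wise gives the result directly.
76 ⊕ 54 = 22
32 ⊕ 75 = 47
2e ⊕ f8 = d6
31 ⊕ b2 = 83
2e ⊕ d5 = fb
33 ⊕ b8 = 8b
20 ⊕ 6f = 4f
74 ⊕ b6 = c2
68 ⊕ bc = d4
65 ⊕ e9 = 8c
20 ⊕ d4 = f4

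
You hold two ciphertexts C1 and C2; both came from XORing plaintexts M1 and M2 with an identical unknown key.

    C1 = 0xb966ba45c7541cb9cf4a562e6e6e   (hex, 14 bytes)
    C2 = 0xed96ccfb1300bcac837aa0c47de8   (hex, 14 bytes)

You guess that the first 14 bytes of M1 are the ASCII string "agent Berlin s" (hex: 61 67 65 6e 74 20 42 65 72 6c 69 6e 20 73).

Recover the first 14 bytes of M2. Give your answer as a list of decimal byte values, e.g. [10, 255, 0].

First, C1 ⊕ C2 = (M1 ⊕ K) ⊕ (M2 ⊕ K) = M1 ⊕ M2, so the key drops out. Then M2 = (M1 ⊕ M2) ⊕ M1 over the first 14 bytes.
byte 0: (b9 ⊕ ed) ⊕ 61 = 54 ⊕ 61 = 35
byte 1: (66 ⊕ 96) ⊕ 67 = f0 ⊕ 67 = 97
byte 2: (ba ⊕ cc) ⊕ 65 = 76 ⊕ 65 = 13
byte 3: (45 ⊕ fb) ⊕ 6e = be ⊕ 6e = d0
byte 4: (c7 ⊕ 13) ⊕ 74 = d4 ⊕ 74 = a0
byte 5: (54 ⊕ 00) ⊕ 20 = 54 ⊕ 20 = 74
byte 6: (1c ⊕ bc) ⊕ 42 = a0 ⊕ 42 = e2
byte 7: (b9 ⊕ ac) ⊕ 65 = 15 ⊕ 65 = 70
byte 8: (cf ⊕ 83) ⊕ 72 = 4c ⊕ 72 = 3e
byte 9: (4a ⊕ 7a) ⊕ 6c = 30 ⊕ 6c = 5c
byte 10: (56 ⊕ a0) ⊕ 69 = f6 ⊕ 69 = 9f
byte 11: (2e ⊕ c4) ⊕ 6e = ea ⊕ 6e = 84
byte 12: (6e ⊕ 7d) ⊕ 20 = 13 ⊕ 20 = 33
byte 13: (6e ⊕ e8) ⊕ 73 = 86 ⊕ 73 = f5

[53, 151, 19, 208, 160, 116, 226, 112, 62, 92, 159, 132, 51, 245]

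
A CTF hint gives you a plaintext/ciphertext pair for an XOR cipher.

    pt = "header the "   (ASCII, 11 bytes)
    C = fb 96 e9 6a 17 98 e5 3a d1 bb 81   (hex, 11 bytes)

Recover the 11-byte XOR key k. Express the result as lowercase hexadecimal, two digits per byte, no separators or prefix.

93f3880e72eac54eb9dea1

Since C = pt ⊕ k, XORing both sides with pt gives k = pt ⊕ C.
byte 0: 68 ^ fb = 93
byte 1: 65 ^ 96 = f3
byte 2: 61 ^ e9 = 88
byte 3: 64 ^ 6a = 0e
byte 4: 65 ^ 17 = 72
byte 5: 72 ^ 98 = ea
byte 6: 20 ^ e5 = c5
byte 7: 74 ^ 3a = 4e
byte 8: 68 ^ d1 = b9
byte 9: 65 ^ bb = de
byte 10: 20 ^ 81 = a1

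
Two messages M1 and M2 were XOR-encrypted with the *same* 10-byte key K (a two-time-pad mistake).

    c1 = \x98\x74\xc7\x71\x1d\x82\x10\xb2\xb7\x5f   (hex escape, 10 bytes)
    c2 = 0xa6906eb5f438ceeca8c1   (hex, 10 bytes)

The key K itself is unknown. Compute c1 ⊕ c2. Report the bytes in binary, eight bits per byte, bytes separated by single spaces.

c1 ⊕ c2 = (M1 ⊕ K) ⊕ (M2 ⊕ K) = M1 ⊕ M2 — the shared key cancels under XOR.
98 ^ a6 = 3e
74 ^ 90 = e4
c7 ^ 6e = a9
71 ^ b5 = c4
1d ^ f4 = e9
82 ^ 38 = ba
10 ^ ce = de
b2 ^ ec = 5e
b7 ^ a8 = 1f
5f ^ c1 = 9e

00111110 11100100 10101001 11000100 11101001 10111010 11011110 01011110 00011111 10011110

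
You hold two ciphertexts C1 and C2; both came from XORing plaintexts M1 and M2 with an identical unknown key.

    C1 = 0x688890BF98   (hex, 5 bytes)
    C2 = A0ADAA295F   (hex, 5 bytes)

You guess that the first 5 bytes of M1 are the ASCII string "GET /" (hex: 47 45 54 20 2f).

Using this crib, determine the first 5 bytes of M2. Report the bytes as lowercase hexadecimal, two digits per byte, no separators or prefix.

First, C1 ⊕ C2 = (M1 ⊕ K) ⊕ (M2 ⊕ K) = M1 ⊕ M2, so the key drops out. Then M2 = (M1 ⊕ M2) ⊕ M1 over the first 5 bytes.
byte 0: (68 ^ a0) ^ 47 = c8 ^ 47 = 8f
byte 1: (88 ^ ad) ^ 45 = 25 ^ 45 = 60
byte 2: (90 ^ aa) ^ 54 = 3a ^ 54 = 6e
byte 3: (bf ^ 29) ^ 20 = 96 ^ 20 = b6
byte 4: (98 ^ 5f) ^ 2f = c7 ^ 2f = e8

8f606eb6e8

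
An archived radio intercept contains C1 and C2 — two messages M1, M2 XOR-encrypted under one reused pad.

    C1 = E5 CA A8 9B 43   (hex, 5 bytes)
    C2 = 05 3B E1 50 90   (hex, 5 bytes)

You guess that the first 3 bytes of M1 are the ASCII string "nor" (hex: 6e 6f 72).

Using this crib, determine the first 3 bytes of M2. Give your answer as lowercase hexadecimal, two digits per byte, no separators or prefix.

First, C1 ⊕ C2 = (M1 ⊕ K) ⊕ (M2 ⊕ K) = M1 ⊕ M2, so the key drops out. Then M2 = (M1 ⊕ M2) ⊕ M1 over the first 3 bytes.
byte 0: (e5 ⊕ 05) ⊕ 6e = e0 ⊕ 6e = 8e
byte 1: (ca ⊕ 3b) ⊕ 6f = f1 ⊕ 6f = 9e
byte 2: (a8 ⊕ e1) ⊕ 72 = 49 ⊕ 72 = 3b

8e9e3b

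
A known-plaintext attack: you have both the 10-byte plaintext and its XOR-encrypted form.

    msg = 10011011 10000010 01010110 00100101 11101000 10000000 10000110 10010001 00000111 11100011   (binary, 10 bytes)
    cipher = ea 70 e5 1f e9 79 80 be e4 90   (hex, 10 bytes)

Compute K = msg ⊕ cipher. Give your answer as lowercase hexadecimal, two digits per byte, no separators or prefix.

Since cipher = msg ⊕ K, XORing both sides with msg gives K = msg ⊕ cipher.
byte 0: 10011011 ⊕ 11101010 = 01110001
byte 1: 10000010 ⊕ 01110000 = 11110010
byte 2: 01010110 ⊕ 11100101 = 10110011
byte 3: 00100101 ⊕ 00011111 = 00111010
byte 4: 11101000 ⊕ 11101001 = 00000001
byte 5: 10000000 ⊕ 01111001 = 11111001
byte 6: 10000110 ⊕ 10000000 = 00000110
byte 7: 10010001 ⊕ 10111110 = 00101111
byte 8: 00000111 ⊕ 11100100 = 11100011
byte 9: 11100011 ⊕ 10010000 = 01110011

71f2b33a01f9062fe373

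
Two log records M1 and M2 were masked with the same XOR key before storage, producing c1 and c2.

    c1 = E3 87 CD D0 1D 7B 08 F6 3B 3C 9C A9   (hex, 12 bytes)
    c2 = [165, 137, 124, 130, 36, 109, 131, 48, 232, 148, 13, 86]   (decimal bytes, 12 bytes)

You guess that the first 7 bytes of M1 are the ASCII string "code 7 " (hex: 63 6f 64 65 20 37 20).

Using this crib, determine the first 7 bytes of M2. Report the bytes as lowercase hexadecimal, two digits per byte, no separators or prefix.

2561d5371921ab

First, c1 ⊕ c2 = (M1 ⊕ K) ⊕ (M2 ⊕ K) = M1 ⊕ M2, so the key drops out. Then M2 = (M1 ⊕ M2) ⊕ M1 over the first 7 bytes.
byte 0: (e3 xor a5) xor 63 = 46 xor 63 = 25
byte 1: (87 xor 89) xor 6f = 0e xor 6f = 61
byte 2: (cd xor 7c) xor 64 = b1 xor 64 = d5
byte 3: (d0 xor 82) xor 65 = 52 xor 65 = 37
byte 4: (1d xor 24) xor 20 = 39 xor 20 = 19
byte 5: (7b xor 6d) xor 37 = 16 xor 37 = 21
byte 6: (08 xor 83) xor 20 = 8b xor 20 = ab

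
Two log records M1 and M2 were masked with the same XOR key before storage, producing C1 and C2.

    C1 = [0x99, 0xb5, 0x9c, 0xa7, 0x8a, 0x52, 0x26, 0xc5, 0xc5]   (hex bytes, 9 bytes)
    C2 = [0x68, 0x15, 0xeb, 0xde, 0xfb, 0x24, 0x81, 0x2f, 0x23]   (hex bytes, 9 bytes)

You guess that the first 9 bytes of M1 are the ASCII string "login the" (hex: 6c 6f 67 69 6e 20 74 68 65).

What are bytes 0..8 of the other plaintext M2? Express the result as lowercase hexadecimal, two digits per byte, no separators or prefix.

9dcf10101f56d38283

First, C1 ⊕ C2 = (M1 ⊕ K) ⊕ (M2 ⊕ K) = M1 ⊕ M2, so the key drops out. Then M2 = (M1 ⊕ M2) ⊕ M1 over the first 9 bytes.
byte 0: (99 xor 68) xor 6c = f1 xor 6c = 9d
byte 1: (b5 xor 15) xor 6f = a0 xor 6f = cf
byte 2: (9c xor eb) xor 67 = 77 xor 67 = 10
byte 3: (a7 xor de) xor 69 = 79 xor 69 = 10
byte 4: (8a xor fb) xor 6e = 71 xor 6e = 1f
byte 5: (52 xor 24) xor 20 = 76 xor 20 = 56
byte 6: (26 xor 81) xor 74 = a7 xor 74 = d3
byte 7: (c5 xor 2f) xor 68 = ea xor 68 = 82
byte 8: (c5 xor 23) xor 65 = e6 xor 65 = 83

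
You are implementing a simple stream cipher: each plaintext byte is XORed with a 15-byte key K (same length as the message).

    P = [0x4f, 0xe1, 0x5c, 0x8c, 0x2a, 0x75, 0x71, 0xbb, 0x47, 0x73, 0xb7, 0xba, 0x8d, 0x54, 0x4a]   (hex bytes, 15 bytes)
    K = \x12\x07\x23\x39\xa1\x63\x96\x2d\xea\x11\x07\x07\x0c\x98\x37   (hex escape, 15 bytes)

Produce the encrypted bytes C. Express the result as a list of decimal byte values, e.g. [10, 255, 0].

byte 0:  79 XOR  18 =  93
byte 1: 225 XOR   7 = 230
byte 2:  92 XOR  35 = 127
byte 3: 140 XOR  57 = 181
byte 4:  42 XOR 161 = 139
byte 5: 117 XOR  99 =  22
byte 6: 113 XOR 150 = 231
byte 7: 187 XOR  45 = 150
byte 8:  71 XOR 234 = 173
byte 9: 115 XOR  17 =  98
byte 10: 183 XOR   7 = 176
byte 11: 186 XOR   7 = 189
byte 12: 141 XOR  12 = 129
byte 13:  84 XOR 152 = 204
byte 14:  74 XOR  55 = 125

[93, 230, 127, 181, 139, 22, 231, 150, 173, 98, 176, 189, 129, 204, 125]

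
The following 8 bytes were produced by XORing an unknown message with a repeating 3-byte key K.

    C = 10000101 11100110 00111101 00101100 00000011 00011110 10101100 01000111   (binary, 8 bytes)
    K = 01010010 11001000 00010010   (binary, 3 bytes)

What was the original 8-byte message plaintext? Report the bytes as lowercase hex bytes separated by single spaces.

The 3-byte key repeats, so the effective keystream is 52 c8 12 52 c8 12 52 c8.
byte 0: 85 XOR 52 = d7
byte 1: e6 XOR c8 = 2e
byte 2: 3d XOR 12 = 2f
byte 3: 2c XOR 52 = 7e
byte 4: 03 XOR c8 = cb
byte 5: 1e XOR 12 = 0c
byte 6: ac XOR 52 = fe
byte 7: 47 XOR c8 = 8f

d7 2e 2f 7e cb 0c fe 8f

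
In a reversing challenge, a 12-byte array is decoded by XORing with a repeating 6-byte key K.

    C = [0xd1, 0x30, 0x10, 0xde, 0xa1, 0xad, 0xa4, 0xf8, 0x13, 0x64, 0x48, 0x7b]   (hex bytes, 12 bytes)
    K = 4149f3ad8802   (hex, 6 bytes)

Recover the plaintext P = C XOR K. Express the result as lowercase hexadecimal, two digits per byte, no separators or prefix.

9079e37329afe5b1e0c9c079

The 6-byte key repeats, so the effective keystream is 41 49 f3 ad 88 02 41 49 f3 ad 88 02.
byte 0: 209 xor  65 = 144
byte 1:  48 xor  73 = 121
byte 2:  16 xor 243 = 227
byte 3: 222 xor 173 = 115
byte 4: 161 xor 136 =  41
byte 5: 173 xor   2 = 175
byte 6: 164 xor  65 = 229
byte 7: 248 xor  73 = 177
byte 8:  19 xor 243 = 224
byte 9: 100 xor 173 = 201
byte 10:  72 xor 136 = 192
byte 11: 123 xor   2 = 121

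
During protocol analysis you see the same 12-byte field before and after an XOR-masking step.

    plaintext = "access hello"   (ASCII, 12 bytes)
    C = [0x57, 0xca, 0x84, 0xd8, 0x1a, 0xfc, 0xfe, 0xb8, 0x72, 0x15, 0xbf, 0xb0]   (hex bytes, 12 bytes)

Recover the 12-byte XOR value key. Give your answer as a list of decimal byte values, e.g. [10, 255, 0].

[54, 169, 231, 189, 105, 143, 222, 208, 23, 121, 211, 223]

Since C = plaintext ⊕ key, XORing both sides with plaintext gives key = plaintext ⊕ C.
01100001 xor 01010111 = 00110110
01100011 xor 11001010 = 10101001
01100011 xor 10000100 = 11100111
01100101 xor 11011000 = 10111101
01110011 xor 00011010 = 01101001
01110011 xor 11111100 = 10001111
00100000 xor 11111110 = 11011110
01101000 xor 10111000 = 11010000
01100101 xor 01110010 = 00010111
01101100 xor 00010101 = 01111001
01101100 xor 10111111 = 11010011
01101111 xor 10110000 = 11011111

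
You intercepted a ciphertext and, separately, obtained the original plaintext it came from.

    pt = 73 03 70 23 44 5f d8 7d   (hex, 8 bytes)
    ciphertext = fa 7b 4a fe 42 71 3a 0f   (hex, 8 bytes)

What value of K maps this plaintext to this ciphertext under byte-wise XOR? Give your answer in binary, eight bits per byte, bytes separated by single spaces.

Since ciphertext = pt ⊕ K, XORing both sides with pt gives K = pt ⊕ ciphertext.
byte 0: 73 ⊕ fa = 89
byte 1: 03 ⊕ 7b = 78
byte 2: 70 ⊕ 4a = 3a
byte 3: 23 ⊕ fe = dd
byte 4: 44 ⊕ 42 = 06
byte 5: 5f ⊕ 71 = 2e
byte 6: d8 ⊕ 3a = e2
byte 7: 7d ⊕ 0f = 72

10001001 01111000 00111010 11011101 00000110 00101110 11100010 01110010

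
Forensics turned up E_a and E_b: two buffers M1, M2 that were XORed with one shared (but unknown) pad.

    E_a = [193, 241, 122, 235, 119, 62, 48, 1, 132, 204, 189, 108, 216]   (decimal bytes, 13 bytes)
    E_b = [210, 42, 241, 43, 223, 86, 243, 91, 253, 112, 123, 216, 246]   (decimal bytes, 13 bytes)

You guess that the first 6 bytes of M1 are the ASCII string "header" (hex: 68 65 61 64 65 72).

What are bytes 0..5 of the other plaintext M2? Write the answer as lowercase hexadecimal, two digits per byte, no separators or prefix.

7bbeeaa4cd1a

First, E_a ⊕ E_b = (M1 ⊕ K) ⊕ (M2 ⊕ K) = M1 ⊕ M2, so the key drops out. Then M2 = (M1 ⊕ M2) ⊕ M1 over the first 6 bytes.
byte 0: (c1 ^ d2) ^ 68 = 13 ^ 68 = 7b
byte 1: (f1 ^ 2a) ^ 65 = db ^ 65 = be
byte 2: (7a ^ f1) ^ 61 = 8b ^ 61 = ea
byte 3: (eb ^ 2b) ^ 64 = c0 ^ 64 = a4
byte 4: (77 ^ df) ^ 65 = a8 ^ 65 = cd
byte 5: (3e ^ 56) ^ 72 = 68 ^ 72 = 1a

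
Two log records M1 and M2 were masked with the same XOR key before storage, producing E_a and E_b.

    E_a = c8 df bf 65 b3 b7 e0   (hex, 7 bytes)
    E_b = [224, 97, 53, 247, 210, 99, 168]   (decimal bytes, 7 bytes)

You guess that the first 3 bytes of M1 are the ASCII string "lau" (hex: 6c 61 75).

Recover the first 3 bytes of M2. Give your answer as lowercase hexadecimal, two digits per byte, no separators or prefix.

First, E_a ⊕ E_b = (M1 ⊕ K) ⊕ (M2 ⊕ K) = M1 ⊕ M2, so the key drops out. Then M2 = (M1 ⊕ M2) ⊕ M1 over the first 3 bytes.
byte 0: (c8 ^ e0) ^ 6c = 28 ^ 6c = 44
byte 1: (df ^ 61) ^ 61 = be ^ 61 = df
byte 2: (bf ^ 35) ^ 75 = 8a ^ 75 = ff

44dfff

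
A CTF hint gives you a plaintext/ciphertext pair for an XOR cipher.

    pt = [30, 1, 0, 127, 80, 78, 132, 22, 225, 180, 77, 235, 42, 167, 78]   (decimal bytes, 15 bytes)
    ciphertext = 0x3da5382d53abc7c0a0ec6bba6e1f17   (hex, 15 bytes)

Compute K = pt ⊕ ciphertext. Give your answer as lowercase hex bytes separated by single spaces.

23 a4 38 52 03 e5 43 d6 41 58 26 51 44 b8 59

Since ciphertext = pt ⊕ K, XORing both sides with pt gives K = pt ⊕ ciphertext.
1e ^ 3d = 23
01 ^ a5 = a4
00 ^ 38 = 38
7f ^ 2d = 52
50 ^ 53 = 03
4e ^ ab = e5
84 ^ c7 = 43
16 ^ c0 = d6
e1 ^ a0 = 41
b4 ^ ec = 58
4d ^ 6b = 26
eb ^ ba = 51
2a ^ 6e = 44
a7 ^ 1f = b8
4e ^ 17 = 59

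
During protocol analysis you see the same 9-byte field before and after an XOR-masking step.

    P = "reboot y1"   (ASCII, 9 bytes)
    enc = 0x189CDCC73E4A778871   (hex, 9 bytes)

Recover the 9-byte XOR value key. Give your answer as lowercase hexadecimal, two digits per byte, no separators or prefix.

Since enc = P ⊕ key, XORing both sides with P gives key = P ⊕ enc.
72 ⊕ 18 = 6a
65 ⊕ 9c = f9
62 ⊕ dc = be
6f ⊕ c7 = a8
6f ⊕ 3e = 51
74 ⊕ 4a = 3e
20 ⊕ 77 = 57
79 ⊕ 88 = f1
31 ⊕ 71 = 40

6af9bea8513e57f140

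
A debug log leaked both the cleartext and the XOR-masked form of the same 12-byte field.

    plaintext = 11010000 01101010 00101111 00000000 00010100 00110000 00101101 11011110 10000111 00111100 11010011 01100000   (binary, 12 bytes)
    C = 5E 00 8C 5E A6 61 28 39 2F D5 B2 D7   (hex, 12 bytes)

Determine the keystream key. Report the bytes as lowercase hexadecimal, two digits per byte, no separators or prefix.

Since C = plaintext ⊕ key, XORing both sides with plaintext gives key = plaintext ⊕ C.
11010000 xor 01011110 = 10001110
01101010 xor 00000000 = 01101010
00101111 xor 10001100 = 10100011
00000000 xor 01011110 = 01011110
00010100 xor 10100110 = 10110010
00110000 xor 01100001 = 01010001
00101101 xor 00101000 = 00000101
11011110 xor 00111001 = 11100111
10000111 xor 00101111 = 10101000
00111100 xor 11010101 = 11101001
11010011 xor 10110010 = 01100001
01100000 xor 11010111 = 10110111

8e6aa35eb25105e7a8e961b7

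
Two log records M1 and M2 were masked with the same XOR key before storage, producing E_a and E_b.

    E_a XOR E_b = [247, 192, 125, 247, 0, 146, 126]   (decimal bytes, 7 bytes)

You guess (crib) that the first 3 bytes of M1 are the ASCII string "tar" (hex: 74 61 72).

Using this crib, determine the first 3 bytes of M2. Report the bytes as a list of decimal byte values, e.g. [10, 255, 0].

[131, 161, 15]

Since E_a ⊕ E_b = M1 ⊕ M2, XORing with the guessed M1 bytes yields the corresponding M2 bytes: M2 = (E_a ⊕ E_b) ⊕ M1.
f7 ^ 74 = 83
c0 ^ 61 = a1
7d ^ 72 = 0f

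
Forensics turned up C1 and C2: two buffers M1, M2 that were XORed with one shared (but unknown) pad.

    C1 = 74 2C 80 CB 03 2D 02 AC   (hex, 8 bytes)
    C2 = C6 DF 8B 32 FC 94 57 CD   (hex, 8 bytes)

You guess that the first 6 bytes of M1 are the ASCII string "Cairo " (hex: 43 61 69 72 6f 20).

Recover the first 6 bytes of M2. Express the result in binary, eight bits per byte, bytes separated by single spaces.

First, C1 ⊕ C2 = (M1 ⊕ K) ⊕ (M2 ⊕ K) = M1 ⊕ M2, so the key drops out. Then M2 = (M1 ⊕ M2) ⊕ M1 over the first 6 bytes.
byte 0: (74 ^ c6) ^ 43 = b2 ^ 43 = f1
byte 1: (2c ^ df) ^ 61 = f3 ^ 61 = 92
byte 2: (80 ^ 8b) ^ 69 = 0b ^ 69 = 62
byte 3: (cb ^ 32) ^ 72 = f9 ^ 72 = 8b
byte 4: (03 ^ fc) ^ 6f = ff ^ 6f = 90
byte 5: (2d ^ 94) ^ 20 = b9 ^ 20 = 99

11110001 10010010 01100010 10001011 10010000 10011001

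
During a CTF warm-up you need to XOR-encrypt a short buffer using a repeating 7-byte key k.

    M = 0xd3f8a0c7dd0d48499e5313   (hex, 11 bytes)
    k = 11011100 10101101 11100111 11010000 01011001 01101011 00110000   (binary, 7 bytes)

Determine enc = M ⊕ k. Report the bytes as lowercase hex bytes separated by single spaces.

The 7-byte key repeats, so the effective keystream is dc ad e7 d0 59 6b 30 dc ad e7 d0.
byte 0: 11010011 ⊕ 11011100 = 00001111
byte 1: 11111000 ⊕ 10101101 = 01010101
byte 2: 10100000 ⊕ 11100111 = 01000111
byte 3: 11000111 ⊕ 11010000 = 00010111
byte 4: 11011101 ⊕ 01011001 = 10000100
byte 5: 00001101 ⊕ 01101011 = 01100110
byte 6: 01001000 ⊕ 00110000 = 01111000
byte 7: 01001001 ⊕ 11011100 = 10010101
byte 8: 10011110 ⊕ 10101101 = 00110011
byte 9: 01010011 ⊕ 11100111 = 10110100
byte 10: 00010011 ⊕ 11010000 = 11000011

0f 55 47 17 84 66 78 95 33 b4 c3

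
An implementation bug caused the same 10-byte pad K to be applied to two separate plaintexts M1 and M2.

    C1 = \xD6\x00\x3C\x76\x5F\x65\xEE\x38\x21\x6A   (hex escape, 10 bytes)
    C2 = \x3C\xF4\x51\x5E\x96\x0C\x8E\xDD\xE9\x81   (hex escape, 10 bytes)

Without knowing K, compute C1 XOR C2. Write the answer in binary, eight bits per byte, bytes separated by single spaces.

C1 ⊕ C2 = (M1 ⊕ K) ⊕ (M2 ⊕ K) = M1 ⊕ M2 — the shared key cancels under XOR.
214 XOR  60 = 234
  0 XOR 244 = 244
 60 XOR  81 = 109
118 XOR  94 =  40
 95 XOR 150 = 201
101 XOR  12 = 105
238 XOR 142 =  96
 56 XOR 221 = 229
 33 XOR 233 = 200
106 XOR 129 = 235

11101010 11110100 01101101 00101000 11001001 01101001 01100000 11100101 11001000 11101011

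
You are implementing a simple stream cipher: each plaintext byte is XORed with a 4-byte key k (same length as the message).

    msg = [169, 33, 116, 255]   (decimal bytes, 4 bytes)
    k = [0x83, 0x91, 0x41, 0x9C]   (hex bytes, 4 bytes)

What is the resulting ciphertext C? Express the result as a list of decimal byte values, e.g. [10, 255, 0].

[42, 176, 53, 99]

169 ^ 131 =  42
 33 ^ 145 = 176
116 ^  65 =  53
255 ^ 156 =  99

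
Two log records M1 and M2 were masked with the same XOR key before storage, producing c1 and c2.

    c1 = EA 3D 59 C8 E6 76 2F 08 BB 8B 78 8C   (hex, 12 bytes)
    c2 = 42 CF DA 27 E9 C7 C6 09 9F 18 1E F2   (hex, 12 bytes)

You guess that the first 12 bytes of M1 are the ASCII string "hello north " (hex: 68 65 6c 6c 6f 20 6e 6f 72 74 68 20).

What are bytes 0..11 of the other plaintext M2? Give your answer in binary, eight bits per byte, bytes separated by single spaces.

First, c1 ⊕ c2 = (M1 ⊕ K) ⊕ (M2 ⊕ K) = M1 ⊕ M2, so the key drops out. Then M2 = (M1 ⊕ M2) ⊕ M1 over the first 12 bytes.
byte 0: (ea XOR 42) XOR 68 = a8 XOR 68 = c0
byte 1: (3d XOR cf) XOR 65 = f2 XOR 65 = 97
byte 2: (59 XOR da) XOR 6c = 83 XOR 6c = ef
byte 3: (c8 XOR 27) XOR 6c = ef XOR 6c = 83
byte 4: (e6 XOR e9) XOR 6f = 0f XOR 6f = 60
byte 5: (76 XOR c7) XOR 20 = b1 XOR 20 = 91
byte 6: (2f XOR c6) XOR 6e = e9 XOR 6e = 87
byte 7: (08 XOR 09) XOR 6f = 01 XOR 6f = 6e
byte 8: (bb XOR 9f) XOR 72 = 24 XOR 72 = 56
byte 9: (8b XOR 18) XOR 74 = 93 XOR 74 = e7
byte 10: (78 XOR 1e) XOR 68 = 66 XOR 68 = 0e
byte 11: (8c XOR f2) XOR 20 = 7e XOR 20 = 5e

11000000 10010111 11101111 10000011 01100000 10010001 10000111 01101110 01010110 11100111 00001110 01011110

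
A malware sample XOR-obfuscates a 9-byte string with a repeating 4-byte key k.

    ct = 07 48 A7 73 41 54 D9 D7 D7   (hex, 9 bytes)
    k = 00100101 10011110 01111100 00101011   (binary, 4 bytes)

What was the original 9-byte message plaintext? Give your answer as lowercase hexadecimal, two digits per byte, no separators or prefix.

The 4-byte key repeats, so the effective keystream is 25 9e 7c 2b 25 9e 7c 2b 25.
byte 0:   7 ⊕  37 =  34
byte 1:  72 ⊕ 158 = 214
byte 2: 167 ⊕ 124 = 219
byte 3: 115 ⊕  43 =  88
byte 4:  65 ⊕  37 = 100
byte 5:  84 ⊕ 158 = 202
byte 6: 217 ⊕ 124 = 165
byte 7: 215 ⊕  43 = 252
byte 8: 215 ⊕  37 = 242

22d6db5864caa5fcf2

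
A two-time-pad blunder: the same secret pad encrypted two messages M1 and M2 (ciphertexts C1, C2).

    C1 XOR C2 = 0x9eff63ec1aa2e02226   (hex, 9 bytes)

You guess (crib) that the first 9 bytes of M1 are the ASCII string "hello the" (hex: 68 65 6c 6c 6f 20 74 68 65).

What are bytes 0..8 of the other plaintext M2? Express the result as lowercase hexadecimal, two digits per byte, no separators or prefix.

Since C1 ⊕ C2 = M1 ⊕ M2, XORing with the guessed M1 bytes yields the corresponding M2 bytes: M2 = (C1 ⊕ C2) ⊕ M1.
9e XOR 68 = f6
ff XOR 65 = 9a
63 XOR 6c = 0f
ec XOR 6c = 80
1a XOR 6f = 75
a2 XOR 20 = 82
e0 XOR 74 = 94
22 XOR 68 = 4a
26 XOR 65 = 43

f69a0f807582944a43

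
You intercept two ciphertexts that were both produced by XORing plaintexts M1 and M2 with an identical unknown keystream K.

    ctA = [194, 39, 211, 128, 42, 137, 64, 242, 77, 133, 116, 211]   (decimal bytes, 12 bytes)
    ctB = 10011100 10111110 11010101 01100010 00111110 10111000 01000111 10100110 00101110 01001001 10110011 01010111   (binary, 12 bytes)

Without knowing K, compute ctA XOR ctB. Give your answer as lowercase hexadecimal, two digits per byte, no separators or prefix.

ctA ⊕ ctB = (M1 ⊕ K) ⊕ (M2 ⊕ K) = M1 ⊕ M2 — the shared key cancels under XOR.
byte 0: 194 xor 156 =  94
byte 1:  39 xor 190 = 153
byte 2: 211 xor 213 =   6
byte 3: 128 xor  98 = 226
byte 4:  42 xor  62 =  20
byte 5: 137 xor 184 =  49
byte 6:  64 xor  71 =   7
byte 7: 242 xor 166 =  84
byte 8:  77 xor  46 =  99
byte 9: 133 xor  73 = 204
byte 10: 116 xor 179 = 199
byte 11: 211 xor  87 = 132

5e9906e21431075463ccc784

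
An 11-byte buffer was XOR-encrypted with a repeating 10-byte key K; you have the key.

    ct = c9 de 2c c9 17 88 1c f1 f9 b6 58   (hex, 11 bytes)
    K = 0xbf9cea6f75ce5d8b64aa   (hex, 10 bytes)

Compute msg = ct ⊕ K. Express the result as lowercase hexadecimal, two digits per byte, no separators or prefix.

7642c6a66246417a9d1ce7

The 10-byte key repeats, so the effective keystream is bf 9c ea 6f 75 ce 5d 8b 64 aa bf.
byte 0: 11001001 ⊕ 10111111 = 01110110
byte 1: 11011110 ⊕ 10011100 = 01000010
byte 2: 00101100 ⊕ 11101010 = 11000110
byte 3: 11001001 ⊕ 01101111 = 10100110
byte 4: 00010111 ⊕ 01110101 = 01100010
byte 5: 10001000 ⊕ 11001110 = 01000110
byte 6: 00011100 ⊕ 01011101 = 01000001
byte 7: 11110001 ⊕ 10001011 = 01111010
byte 8: 11111001 ⊕ 01100100 = 10011101
byte 9: 10110110 ⊕ 10101010 = 00011100
byte 10: 01011000 ⊕ 10111111 = 11100111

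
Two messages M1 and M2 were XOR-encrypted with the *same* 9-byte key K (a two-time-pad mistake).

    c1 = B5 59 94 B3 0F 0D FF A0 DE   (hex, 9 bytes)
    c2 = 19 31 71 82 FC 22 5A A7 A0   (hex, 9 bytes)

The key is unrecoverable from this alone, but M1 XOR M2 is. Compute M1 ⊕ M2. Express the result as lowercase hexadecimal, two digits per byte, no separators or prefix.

ac68e531f32fa5077e

c1 ⊕ c2 = (M1 ⊕ K) ⊕ (M2 ⊕ K) = M1 ⊕ M2 — the shared key cancels under XOR.
b5 XOR 19 = ac
59 XOR 31 = 68
94 XOR 71 = e5
b3 XOR 82 = 31
0f XOR fc = f3
0d XOR 22 = 2f
ff XOR 5a = a5
a0 XOR a7 = 07
de XOR a0 = 7e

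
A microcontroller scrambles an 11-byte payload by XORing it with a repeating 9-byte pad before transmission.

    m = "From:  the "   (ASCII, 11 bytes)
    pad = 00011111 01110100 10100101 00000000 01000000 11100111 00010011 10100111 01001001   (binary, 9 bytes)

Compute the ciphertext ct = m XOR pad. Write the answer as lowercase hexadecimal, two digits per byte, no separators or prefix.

The 9-byte key repeats, so the effective keystream is 1f 74 a5 00 40 e7 13 a7 49 1f 74.
byte 0: 46 XOR 1f = 59
byte 1: 72 XOR 74 = 06
byte 2: 6f XOR a5 = ca
byte 3: 6d XOR 00 = 6d
byte 4: 3a XOR 40 = 7a
byte 5: 20 XOR e7 = c7
byte 6: 20 XOR 13 = 33
byte 7: 74 XOR a7 = d3
byte 8: 68 XOR 49 = 21
byte 9: 65 XOR 1f = 7a
byte 10: 20 XOR 74 = 54

5906ca6d7ac733d3217a54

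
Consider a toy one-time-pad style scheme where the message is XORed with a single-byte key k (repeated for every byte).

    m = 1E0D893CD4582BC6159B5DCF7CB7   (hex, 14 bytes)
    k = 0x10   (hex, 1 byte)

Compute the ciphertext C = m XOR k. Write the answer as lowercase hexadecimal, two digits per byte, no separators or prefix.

The 1-byte key repeats, so the effective keystream is 10 10 10 10 10 10 10 10 10 10 10 10 10 10.
byte 0:  30 XOR  16 =  14
byte 1:  13 XOR  16 =  29
byte 2: 137 XOR  16 = 153
byte 3:  60 XOR  16 =  44
byte 4: 212 XOR  16 = 196
byte 5:  88 XOR  16 =  72
byte 6:  43 XOR  16 =  59
byte 7: 198 XOR  16 = 214
byte 8:  21 XOR  16 =   5
byte 9: 155 XOR  16 = 139
byte 10:  93 XOR  16 =  77
byte 11: 207 XOR  16 = 223
byte 12: 124 XOR  16 = 108
byte 13: 183 XOR  16 = 167

0e1d992cc4483bd6058b4ddf6ca7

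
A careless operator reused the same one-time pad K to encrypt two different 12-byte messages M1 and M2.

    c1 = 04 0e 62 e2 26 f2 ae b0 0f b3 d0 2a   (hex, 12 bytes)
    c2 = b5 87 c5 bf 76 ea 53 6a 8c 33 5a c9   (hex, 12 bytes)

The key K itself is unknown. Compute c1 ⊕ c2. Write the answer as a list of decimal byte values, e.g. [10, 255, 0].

[177, 137, 167, 93, 80, 24, 253, 218, 131, 128, 138, 227]

c1 ⊕ c2 = (M1 ⊕ K) ⊕ (M2 ⊕ K) = M1 ⊕ M2 — the shared key cancels under XOR.
04 ^ b5 = b1
0e ^ 87 = 89
62 ^ c5 = a7
e2 ^ bf = 5d
26 ^ 76 = 50
f2 ^ ea = 18
ae ^ 53 = fd
b0 ^ 6a = da
0f ^ 8c = 83
b3 ^ 33 = 80
d0 ^ 5a = 8a
2a ^ c9 = e3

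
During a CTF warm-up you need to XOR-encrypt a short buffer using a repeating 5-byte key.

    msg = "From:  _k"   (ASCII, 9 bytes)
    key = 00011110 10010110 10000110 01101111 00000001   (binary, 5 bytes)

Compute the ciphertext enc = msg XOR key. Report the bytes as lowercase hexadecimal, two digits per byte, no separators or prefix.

58e4e9023b3eb6d904

The 5-byte key repeats, so the effective keystream is 1e 96 86 6f 01 1e 96 86 6f.
byte 0: 01000110 ⊕ 00011110 = 01011000
byte 1: 01110010 ⊕ 10010110 = 11100100
byte 2: 01101111 ⊕ 10000110 = 11101001
byte 3: 01101101 ⊕ 01101111 = 00000010
byte 4: 00111010 ⊕ 00000001 = 00111011
byte 5: 00100000 ⊕ 00011110 = 00111110
byte 6: 00100000 ⊕ 10010110 = 10110110
byte 7: 01011111 ⊕ 10000110 = 11011001
byte 8: 01101011 ⊕ 01101111 = 00000100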